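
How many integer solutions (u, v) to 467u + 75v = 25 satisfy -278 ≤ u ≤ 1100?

gcd(467, 75):
  467 = 6·75 + 17
  75 = 4·17 + 7
  17 = 2·7 + 3
  7 = 2·3 + 1
  3 = 3·1
so gcd(467, 75) = 1.
Back-substitute for Bézout coefficients:
  1 = 7 - 2·3
  ... = 467·(-22) + 75·(137)
Scale by 25: particular solution (-550, 3425); reduce u mod 75: (50, -311).
General solution: u = 50 + 75t, v = -311 - 467t for integer t.
-278 ≤ 50 + 75t ≤ 1100 gives t ∈ [-4, 14], which is 19 values.

19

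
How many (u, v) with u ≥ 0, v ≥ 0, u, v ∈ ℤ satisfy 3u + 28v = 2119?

gcd(28, 3):
  28 = 9*3 + 1
  3 = 3*1
so gcd(28, 3) = 1.
Back-substitute for Bézout coefficients:
  1 = 28 - 9*3
  ... = 3*(-9) + 28*(1)
Scale by 2119: one solution is (-19071, 2119). Reduce u mod 28: (25, 73).
General: u = 25 + 28t, v = 73 - 3t.
u ≥ 0 ⇒ t ≥ 0; v ≥ 0 ⇒ t ≤ 24. So t ∈ [0, 24]: 25 solutions.

25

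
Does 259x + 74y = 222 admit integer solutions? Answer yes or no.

gcd(259, 74) = 37  (259 = 3*74 + 37, 74 = 2*37).
37 divides 222, so integer solutions exist.

yes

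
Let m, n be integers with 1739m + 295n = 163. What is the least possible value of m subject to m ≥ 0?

gcd(1739, 295) = 1.
1 divides 163, so solutions exist.
By Bézout, 1739×(19) + 295×(-112) = 1.
Scale by 163/1 = 163: (m₀, n₀) = (3097, -18256).
General solution: m = 3097 + 295t, n = -18256 - 1739t for integer t.
m ≥ 0: smallest is 3097 mod 295 = 147 (at t = -10), with n = -866.

147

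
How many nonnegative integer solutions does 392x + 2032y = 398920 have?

4

gcd(2032, 392) = 8  (2032 = 5×392 + 72, 392 = 5×72 + 32, 72 = 2×32 + 8, 32 = 4×8).
Back-substituting, 392×(-57) + 2032×(11) = 8.
Scale by 49865: one solution is (-2842305, 548515). Reduce x mod 254: (209, 156).
General: x = 209 + 254t, y = 156 - 49t.
x ≥ 0 ⇒ t ≥ 0; y ≥ 0 ⇒ t ≤ 3. So t ∈ [0, 3]: 4 solutions.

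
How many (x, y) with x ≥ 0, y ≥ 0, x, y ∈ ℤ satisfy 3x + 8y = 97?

4

gcd(8, 3):
  8 = 2×3 + 2
  3 = 1×2 + 1
  2 = 2×1
so gcd(8, 3) = 1.
Back-substitute for Bézout coefficients:
  1 = 3 - 1×2
  ... = 3×(3) + 8×(-1)
Scale by 97: one solution is (291, -97). Reduce x mod 8: (3, 11).
General: x = 3 + 8t, y = 11 - 3t.
x ≥ 0 ⇒ t ≥ 0; y ≥ 0 ⇒ t ≤ 3. So t ∈ [0, 3]: 4 solutions.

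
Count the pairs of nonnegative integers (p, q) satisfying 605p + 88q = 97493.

21

gcd(605, 88) = 11  (605 = 6*88 + 77, 88 = 1*77 + 11, 77 = 7*11).
Back-substituting, 605*(-1) + 88*(7) = 11.
Scale by 8863: one solution is (-8863, 62041). Reduce p mod 8: (1, 1101).
General: p = 1 + 8t, q = 1101 - 55t.
p ≥ 0 ⇒ t ≥ 0; q ≥ 0 ⇒ t ≤ 20. So t ∈ [0, 20]: 21 solutions.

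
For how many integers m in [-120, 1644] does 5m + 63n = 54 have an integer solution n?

28

gcd(63, 5) = 1.
By Bézout, 5*(-25) + 63*(2) = 1.
Particular solution: (36, -2).
General solution: m = 36 + 63t, n = -2 - 5t for integer t.
-120 ≤ 36 + 63t ≤ 1644 gives t ∈ [-2, 25], which is 28 values.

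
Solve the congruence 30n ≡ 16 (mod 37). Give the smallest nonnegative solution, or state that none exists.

3

gcd(37, 30) = 1  (37 = 1*30 + 7, 30 = 4*7 + 2, 7 = 3*2 + 1, 2 = 2*1).
1 divides 16, so solutions exist.
Back-substituting, 30*(-16) + 37*(13) = 1.
So 30*(-16) ≡ 1 (mod 37); multiply by 16: n ≡ -256 (mod 37).
Smallest nonnegative: n = -256 mod 37 = 3.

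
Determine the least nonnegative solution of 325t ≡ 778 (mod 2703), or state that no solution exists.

202

gcd(2703, 325) = 1  (2703 = 8×325 + 103, 325 = 3×103 + 16, 103 = 6×16 + 7, 16 = 2×7 + 2, 7 = 3×2 + 1, 2 = 2×1).
1 divides 778, so solutions exist.
Back-substituting, 325×(-1181) + 2703×(142) = 1.
So 325×(-1181) ≡ 1 (mod 2703); multiply by 778: t ≡ -918818 (mod 2703).
Smallest nonnegative: t = -918818 mod 2703 = 202.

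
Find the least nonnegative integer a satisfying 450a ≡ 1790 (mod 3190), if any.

245

gcd(3190, 450) = 10  (3190 = 7×450 + 40, 450 = 11×40 + 10, 40 = 4×10).
10 divides 1790, so solutions exist.
Back-substituting, 450×(78) + 3190×(-11) = 10.
So 450×(78) ≡ 10 (mod 3190); multiply by 179: a ≡ 13962 (mod 319).
Smallest nonnegative: a = 13962 mod 319 = 245.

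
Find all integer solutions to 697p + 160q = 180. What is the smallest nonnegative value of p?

20

gcd(697, 160) = 1.
1 divides 180, so solutions exist.
By Bézout, 697·(73) + 160·(-318) = 1.
Scale by 180/1 = 180: (p₀, q₀) = (13140, -57240).
General solution: p = 13140 + 160t, q = -57240 - 697t for integer t.
p ≥ 0: smallest is 13140 mod 160 = 20 (at t = -82), with q = -86.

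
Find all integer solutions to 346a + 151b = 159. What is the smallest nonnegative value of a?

110

gcd(346, 151) = 1.
1 divides 159, so solutions exist.
By Bézout, 346*(-24) + 151*(55) = 1.
Scale by 159/1 = 159: (a₀, b₀) = (-3816, 8745).
General solution: a = -3816 + 151t, b = 8745 - 346t for integer t.
a ≥ 0: smallest is -3816 mod 151 = 110 (at t = 26), with b = -251.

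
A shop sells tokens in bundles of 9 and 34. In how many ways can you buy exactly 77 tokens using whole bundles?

Need nonnegative integers with 9j + 34k = 77.
gcd(9, 34) = 1, and 9·(-15) + 34·(4) = 1.
So (j₀, k₀) = (-1155, 308); general j = -1155 + 34t, k = 308 - 9t.
j ≥ 0 ⇒ t ≥ 34; k ≥ 0 ⇒ t ≤ 34. That's 1 value of t.

1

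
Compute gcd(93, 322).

1

gcd(322, 93):
  322 = 3·93 + 43
  93 = 2·43 + 7
  43 = 6·7 + 1
  7 = 7·1
so gcd(322, 93) = 1.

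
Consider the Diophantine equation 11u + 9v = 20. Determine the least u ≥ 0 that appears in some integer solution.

1

gcd(11, 9) = 1.
1 divides 20, so solutions exist.
By Bézout, 11×(-4) + 9×(5) = 1.
Scale by 20/1 = 20: (u₀, v₀) = (-80, 100).
General solution: u = -80 + 9t, v = 100 - 11t for integer t.
u ≥ 0: smallest is -80 mod 9 = 1 (at t = 9), with v = 1.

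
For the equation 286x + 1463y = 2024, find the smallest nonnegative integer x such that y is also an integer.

gcd(1463, 286):
  1463 = 5·286 + 33
  286 = 8·33 + 22
  33 = 1·22 + 11
  22 = 2·11
so gcd(1463, 286) = 11.
11 divides 2024, so solutions exist.
Back-substitute for Bézout coefficients:
  11 = 33 - 1·22
  ... = 286·(-46) + 1463·(9)
Scale by 2024/11 = 184: (x₀, y₀) = (-8464, 1656).
General solution: x = -8464 + 133t, y = 1656 - 26t for integer t.
x ≥ 0: smallest is -8464 mod 133 = 48 (at t = 64), with y = -8.

48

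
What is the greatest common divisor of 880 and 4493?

gcd(4493, 880) = 1  (4493 = 5·880 + 93, 880 = 9·93 + 43, 93 = 2·43 + 7, 43 = 6·7 + 1, 7 = 7·1).

1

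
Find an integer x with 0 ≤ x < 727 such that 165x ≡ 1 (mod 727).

gcd(727, 165) = 1  (727 = 4*165 + 67, 165 = 2*67 + 31, 67 = 2*31 + 5, 31 = 6*5 + 1, 5 = 5*1).
Back-substituting, 165*(141) + 727*(-32) = 1.
So 165*141 ≡ 1 (mod 727), and 141 mod 727 = 141.

141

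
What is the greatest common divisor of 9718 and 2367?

1

gcd(9718, 2367) = 1  (9718 = 4*2367 + 250, 2367 = 9*250 + 117, 250 = 2*117 + 16, 117 = 7*16 + 5, 16 = 3*5 + 1, 5 = 5*1).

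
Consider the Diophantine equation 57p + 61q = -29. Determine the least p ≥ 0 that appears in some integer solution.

53

gcd(61, 57):
  61 = 1·57 + 4
  57 = 14·4 + 1
  4 = 4·1
so gcd(61, 57) = 1.
1 divides -29, so solutions exist.
Back-substitute for Bézout coefficients:
  1 = 57 - 14·4
  ... = 57·(15) + 61·(-14)
Scale by -29/1 = -29: (p₀, q₀) = (-435, 406).
General solution: p = -435 + 61t, q = 406 - 57t for integer t.
p ≥ 0: smallest is -435 mod 61 = 53 (at t = 8), with q = -50.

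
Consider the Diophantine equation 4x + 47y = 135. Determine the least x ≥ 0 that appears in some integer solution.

22

gcd(47, 4) = 1  (47 = 11×4 + 3, 4 = 1×3 + 1, 3 = 3×1).
1 divides 135, so solutions exist.
Back-substituting, 4×(12) + 47×(-1) = 1.
Scale by 135/1 = 135: (x₀, y₀) = (1620, -135).
General solution: x = 1620 + 47t, y = -135 - 4t for integer t.
x ≥ 0: smallest is 1620 mod 47 = 22 (at t = -34), with y = 1.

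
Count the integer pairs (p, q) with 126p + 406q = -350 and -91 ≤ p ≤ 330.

14

gcd(406, 126):
  406 = 3*126 + 28
  126 = 4*28 + 14
  28 = 2*14
so gcd(406, 126) = 14.
Back-substitute for Bézout coefficients:
  14 = 126 - 4*28
  ... = 126*(13) + 406*(-4)
Scale by -25: particular solution (-325, 100); reduce p mod 29: (23, -8).
General solution: p = 23 + 29t, q = -8 - 9t for integer t.
-91 ≤ 23 + 29t ≤ 330 gives t ∈ [-3, 10], which is 14 values.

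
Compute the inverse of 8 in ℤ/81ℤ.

gcd(81, 8):
  81 = 10·8 + 1
  8 = 8·1
so gcd(81, 8) = 1.
Back-substitute for Bézout coefficients:
  1 = 81 - 10·8
  ... = 8·(-10) + 81·(1)
So 8·-10 ≡ 1 (mod 81), and -10 mod 81 = 71.

71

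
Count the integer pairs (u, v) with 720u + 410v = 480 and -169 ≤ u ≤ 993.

gcd(720, 410) = 10  (720 = 1*410 + 310, 410 = 1*310 + 100, 310 = 3*100 + 10, 100 = 10*10).
Back-substituting, 720*(4) + 410*(-7) = 10.
Scale by 48: particular solution (192, -336); reduce u mod 41: (28, -48).
General solution: u = 28 + 41t, v = -48 - 72t for integer t.
-169 ≤ 28 + 41t ≤ 993 gives t ∈ [-4, 23], which is 28 values.

28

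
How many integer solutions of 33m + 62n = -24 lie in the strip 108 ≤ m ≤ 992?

15

gcd(62, 33):
  62 = 1*33 + 29
  33 = 1*29 + 4
  29 = 7*4 + 1
  4 = 4*1
so gcd(62, 33) = 1.
Back-substitute for Bézout coefficients:
  1 = 29 - 7*4
  ... = 33*(-15) + 62*(8)
Scale by -24: particular solution (360, -192); reduce m mod 62: (50, -27).
General solution: m = 50 + 62t, n = -27 - 33t for integer t.
108 ≤ 50 + 62t ≤ 992 gives t ∈ [1, 15], which is 15 values.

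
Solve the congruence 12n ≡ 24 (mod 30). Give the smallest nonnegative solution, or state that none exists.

gcd(30, 12) = 6  (30 = 2·12 + 6, 12 = 2·6).
6 divides 24, so solutions exist.
Back-substituting, 12·(-2) + 30·(1) = 6.
So 12·(-2) ≡ 6 (mod 30); multiply by 4: n ≡ -8 (mod 5).
Smallest nonnegative: n = -8 mod 5 = 2.

2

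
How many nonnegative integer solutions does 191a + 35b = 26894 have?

4

gcd(191, 35):
  191 = 5*35 + 16
  35 = 2*16 + 3
  16 = 5*3 + 1
  3 = 3*1
so gcd(191, 35) = 1.
Back-substitute for Bézout coefficients:
  1 = 16 - 5*3
  ... = 191*(11) + 35*(-60)
Scale by 26894: one solution is (295834, -1613640). Reduce a mod 35: (14, 692).
General: a = 14 + 35t, b = 692 - 191t.
a ≥ 0 ⇒ t ≥ 0; b ≥ 0 ⇒ t ≤ 3. So t ∈ [0, 3]: 4 solutions.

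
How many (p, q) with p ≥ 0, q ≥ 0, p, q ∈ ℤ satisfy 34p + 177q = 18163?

3

gcd(177, 34) = 1  (177 = 5×34 + 7, 34 = 4×7 + 6, 7 = 1×6 + 1, 6 = 6×1).
Back-substituting, 34×(-26) + 177×(5) = 1.
Scale by 18163: one solution is (-472238, 90815). Reduce p mod 177: (175, 69).
General: p = 175 + 177t, q = 69 - 34t.
p ≥ 0 ⇒ t ≥ 0; q ≥ 0 ⇒ t ≤ 2. So t ∈ [0, 2]: 3 solutions.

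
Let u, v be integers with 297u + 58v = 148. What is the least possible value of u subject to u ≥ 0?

46

gcd(297, 58):
  297 = 5·58 + 7
  58 = 8·7 + 2
  7 = 3·2 + 1
  2 = 2·1
so gcd(297, 58) = 1.
1 divides 148, so solutions exist.
Back-substitute for Bézout coefficients:
  1 = 7 - 3·2
  ... = 297·(25) + 58·(-128)
Scale by 148/1 = 148: (u₀, v₀) = (3700, -18944).
General solution: u = 3700 + 58t, v = -18944 - 297t for integer t.
u ≥ 0: smallest is 3700 mod 58 = 46 (at t = -63), with v = -233.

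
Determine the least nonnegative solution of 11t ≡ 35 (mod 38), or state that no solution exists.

gcd(38, 11):
  38 = 3*11 + 5
  11 = 2*5 + 1
  5 = 5*1
so gcd(38, 11) = 1.
1 divides 35, so solutions exist.
Back-substitute for Bézout coefficients:
  1 = 11 - 2*5
  ... = 11*(7) + 38*(-2)
So 11*(7) ≡ 1 (mod 38); multiply by 35: t ≡ 245 (mod 38).
Smallest nonnegative: t = 245 mod 38 = 17.

17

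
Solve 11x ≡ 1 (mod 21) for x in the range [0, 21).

gcd(21, 11) = 1  (21 = 1×11 + 10, 11 = 1×10 + 1, 10 = 10×1).
Back-substituting, 11×(2) + 21×(-1) = 1.
So 11×2 ≡ 1 (mod 21), and 2 mod 21 = 2.

2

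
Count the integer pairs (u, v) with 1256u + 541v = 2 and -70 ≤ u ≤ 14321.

gcd(1256, 541) = 1  (1256 = 2*541 + 174, 541 = 3*174 + 19, 174 = 9*19 + 3, 19 = 6*3 + 1, 3 = 3*1).
Back-substituting, 1256*(-171) + 541*(397) = 1.
Scale by 2: particular solution (-342, 794); reduce u mod 541: (199, -462).
General solution: u = 199 + 541t, v = -462 - 1256t for integer t.
-70 ≤ 199 + 541t ≤ 14321 gives t ∈ [0, 26], which is 27 values.

27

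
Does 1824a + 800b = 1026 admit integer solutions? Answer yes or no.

gcd(1824, 800) = 32.
32 does not divide 1026 (remainder 2), so no integer solutions.

no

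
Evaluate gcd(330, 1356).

6

gcd(1356, 330) = 6  (1356 = 4*330 + 36, 330 = 9*36 + 6, 36 = 6*6).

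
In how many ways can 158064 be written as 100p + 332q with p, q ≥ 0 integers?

19

gcd(332, 100) = 4.
By Bézout, 100*(10) + 332*(-3) = 4.
One solution: (80, 452).
General: p = 80 + 83t, q = 452 - 25t.
p ≥ 0 ⇒ t ≥ 0; q ≥ 0 ⇒ t ≤ 18. So t ∈ [0, 18]: 19 solutions.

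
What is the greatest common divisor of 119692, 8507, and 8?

1

gcd(119692, 8507) = 1.
gcd(1, 8) = 1.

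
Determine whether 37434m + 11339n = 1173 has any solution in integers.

yes

gcd(37434, 11339) = 17  (37434 = 3·11339 + 3417, 11339 = 3·3417 + 1088, 3417 = 3·1088 + 153, 1088 = 7·153 + 17, 153 = 9·17).
17 divides 1173, so integer solutions exist.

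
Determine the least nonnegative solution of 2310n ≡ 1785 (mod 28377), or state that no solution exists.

7310

gcd(28377, 2310) = 3  (28377 = 12·2310 + 657, 2310 = 3·657 + 339, 657 = 1·339 + 318, 339 = 1·318 + 21, 318 = 15·21 + 3, 21 = 7·3).
3 divides 1785, so solutions exist.
Back-substituting, 2310·(-1339) + 28377·(109) = 3.
So 2310·(-1339) ≡ 3 (mod 28377); multiply by 595: n ≡ -796705 (mod 9459).
Smallest nonnegative: n = -796705 mod 9459 = 7310.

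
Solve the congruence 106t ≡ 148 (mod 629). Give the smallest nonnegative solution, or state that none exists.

37

gcd(629, 106) = 1.
1 divides 148, so solutions exist.
By Bézout, 106×(-89) + 629×(15) = 1.
So 106×(-89) ≡ 1 (mod 629); multiply by 148: t ≡ -13172 (mod 629).
Smallest nonnegative: t = -13172 mod 629 = 37.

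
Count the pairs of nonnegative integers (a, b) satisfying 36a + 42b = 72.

1

gcd(42, 36) = 6.
By Bézout, 36*(-1) + 42*(1) = 6.
One solution: (2, 0).
General: a = 2 + 7t, b = 0 - 6t.
a ≥ 0 ⇒ t ≥ 0; b ≥ 0 ⇒ t ≤ 0. So t ∈ [0, 0]: 1 solution.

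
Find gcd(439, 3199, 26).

1

gcd(3199, 439) = 1.
gcd(1, 26) = 1.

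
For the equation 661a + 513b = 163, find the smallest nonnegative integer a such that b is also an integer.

gcd(661, 513):
  661 = 1*513 + 148
  513 = 3*148 + 69
  148 = 2*69 + 10
  69 = 6*10 + 9
  10 = 1*9 + 1
  9 = 9*1
so gcd(661, 513) = 1.
1 divides 163, so solutions exist.
Back-substitute for Bézout coefficients:
  1 = 10 - 1*9
  ... = 661*(52) + 513*(-67)
Scale by 163/1 = 163: (a₀, b₀) = (8476, -10921).
General solution: a = 8476 + 513t, b = -10921 - 661t for integer t.
a ≥ 0: smallest is 8476 mod 513 = 268 (at t = -16), with b = -345.

268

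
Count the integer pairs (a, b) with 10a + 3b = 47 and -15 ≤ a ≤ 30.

gcd(10, 3):
  10 = 3·3 + 1
  3 = 3·1
so gcd(10, 3) = 1.
Back-substitute for Bézout coefficients:
  1 = 10 - 3·3
  ... = 10·(1) + 3·(-3)
Scale by 47: particular solution (47, -141); reduce a mod 3: (2, 9).
General solution: a = 2 + 3t, b = 9 - 10t for integer t.
-15 ≤ 2 + 3t ≤ 30 gives t ∈ [-5, 9], which is 15 values.

15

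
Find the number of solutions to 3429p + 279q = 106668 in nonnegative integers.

gcd(3429, 279) = 9.
By Bézout, 3429×(7) + 279×(-86) = 9.
One solution: (8, 284).
General: p = 8 + 31t, q = 284 - 381t.
p ≥ 0 ⇒ t ≥ 0; q ≥ 0 ⇒ t ≤ 0. So t ∈ [0, 0]: 1 solution.

1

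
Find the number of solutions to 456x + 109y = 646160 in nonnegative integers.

gcd(456, 109) = 1  (456 = 4*109 + 20, 109 = 5*20 + 9, 20 = 2*9 + 2, 9 = 4*2 + 1, 2 = 2*1).
Back-substituting, 456*(-49) + 109*(205) = 1.
Scale by 646160: one solution is (-31661840, 132462800). Reduce x mod 109: (44, 5744).
General: x = 44 + 109t, y = 5744 - 456t.
x ≥ 0 ⇒ t ≥ 0; y ≥ 0 ⇒ t ≤ 12. So t ∈ [0, 12]: 13 solutions.

13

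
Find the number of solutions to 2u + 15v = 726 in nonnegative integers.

gcd(15, 2) = 1.
By Bézout, 2×(-7) + 15×(1) = 1.
One solution: (3, 48).
General: u = 3 + 15t, v = 48 - 2t.
u ≥ 0 ⇒ t ≥ 0; v ≥ 0 ⇒ t ≤ 24. So t ∈ [0, 24]: 25 solutions.

25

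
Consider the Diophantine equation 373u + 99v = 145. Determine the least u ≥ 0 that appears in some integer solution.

97

gcd(373, 99):
  373 = 3·99 + 76
  99 = 1·76 + 23
  76 = 3·23 + 7
  23 = 3·7 + 2
  7 = 3·2 + 1
  2 = 2·1
so gcd(373, 99) = 1.
1 divides 145, so solutions exist.
Back-substitute for Bézout coefficients:
  1 = 7 - 3·2
  ... = 373·(43) + 99·(-162)
Scale by 145/1 = 145: (u₀, v₀) = (6235, -23490).
General solution: u = 6235 + 99t, v = -23490 - 373t for integer t.
u ≥ 0: smallest is 6235 mod 99 = 97 (at t = -62), with v = -364.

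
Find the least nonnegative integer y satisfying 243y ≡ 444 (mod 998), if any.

162

gcd(998, 243) = 1  (998 = 4*243 + 26, 243 = 9*26 + 9, 26 = 2*9 + 8, 9 = 1*8 + 1, 8 = 8*1).
1 divides 444, so solutions exist.
Back-substituting, 243*(115) + 998*(-28) = 1.
So 243*(115) ≡ 1 (mod 998); multiply by 444: y ≡ 51060 (mod 998).
Smallest nonnegative: y = 51060 mod 998 = 162.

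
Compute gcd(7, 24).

1

gcd(24, 7):
  24 = 3×7 + 3
  7 = 2×3 + 1
  3 = 3×1
so gcd(24, 7) = 1.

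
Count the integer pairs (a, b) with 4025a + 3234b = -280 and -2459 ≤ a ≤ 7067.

gcd(4025, 3234):
  4025 = 1×3234 + 791
  3234 = 4×791 + 70
  791 = 11×70 + 21
  70 = 3×21 + 7
  21 = 3×7
so gcd(4025, 3234) = 7.
Back-substitute for Bézout coefficients:
  7 = 70 - 3×21
  ... = 4025×(-139) + 3234×(173)
Scale by -40: particular solution (5560, -6920); reduce a mod 462: (16, -20).
General solution: a = 16 + 462t, b = -20 - 575t for integer t.
-2459 ≤ 16 + 462t ≤ 7067 gives t ∈ [-5, 15], which is 21 values.

21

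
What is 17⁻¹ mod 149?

114

gcd(149, 17) = 1  (149 = 8*17 + 13, 17 = 1*13 + 4, 13 = 3*4 + 1, 4 = 4*1).
Back-substituting, 17*(-35) + 149*(4) = 1.
So 17*-35 ≡ 1 (mod 149), and -35 mod 149 = 114.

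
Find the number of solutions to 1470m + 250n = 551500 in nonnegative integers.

16

gcd(1470, 250):
  1470 = 5×250 + 220
  250 = 1×220 + 30
  220 = 7×30 + 10
  30 = 3×10
so gcd(1470, 250) = 10.
Back-substitute for Bézout coefficients:
  10 = 220 - 7×30
  ... = 1470×(8) + 250×(-47)
Scale by 55150: one solution is (441200, -2592050). Reduce m mod 25: (0, 2206).
General: m = 0 + 25t, n = 2206 - 147t.
m ≥ 0 ⇒ t ≥ 0; n ≥ 0 ⇒ t ≤ 15. So t ∈ [0, 15]: 16 solutions.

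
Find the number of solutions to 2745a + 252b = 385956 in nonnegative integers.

gcd(2745, 252) = 9  (2745 = 10×252 + 225, 252 = 1×225 + 27, 225 = 8×27 + 9, 27 = 3×9).
Back-substituting, 2745×(9) + 252×(-98) = 9.
Scale by 42884: one solution is (385956, -4202632). Reduce a mod 28: (4, 1488).
General: a = 4 + 28t, b = 1488 - 305t.
a ≥ 0 ⇒ t ≥ 0; b ≥ 0 ⇒ t ≤ 4. So t ∈ [0, 4]: 5 solutions.

5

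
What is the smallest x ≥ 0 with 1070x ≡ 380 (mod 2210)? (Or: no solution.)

147

gcd(2210, 1070):
  2210 = 2×1070 + 70
  1070 = 15×70 + 20
  70 = 3×20 + 10
  20 = 2×10
so gcd(2210, 1070) = 10.
10 divides 380, so solutions exist.
Back-substitute for Bézout coefficients:
  10 = 70 - 3×20
  ... = 1070×(-95) + 2210×(46)
So 1070×(-95) ≡ 10 (mod 2210); multiply by 38: x ≡ -3610 (mod 221).
Smallest nonnegative: x = -3610 mod 221 = 147.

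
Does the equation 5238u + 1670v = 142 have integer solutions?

yes

gcd(5238, 1670) = 2  (5238 = 3×1670 + 228, 1670 = 7×228 + 74, 228 = 3×74 + 6, 74 = 12×6 + 2, 6 = 3×2).
2 divides 142, so integer solutions exist.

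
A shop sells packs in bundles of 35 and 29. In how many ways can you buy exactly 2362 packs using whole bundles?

3

Need nonnegative integers with 35j + 29k = 2362.
gcd(35, 29) = 1, and 35·(5) + 29·(-6) = 1.
So (j₀, k₀) = (11810, -14172); general j = 11810 + 29t, k = -14172 - 35t.
j ≥ 0 ⇒ t ≥ -407; k ≥ 0 ⇒ t ≤ -405. That's 3 values of t.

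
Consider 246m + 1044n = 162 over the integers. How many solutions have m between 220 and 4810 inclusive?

gcd(1044, 246) = 6  (1044 = 4·246 + 60, 246 = 4·60 + 6, 60 = 10·6).
Back-substituting, 246·(17) + 1044·(-4) = 6.
Scale by 27: particular solution (459, -108); reduce m mod 174: (111, -26).
General solution: m = 111 + 174t, n = -26 - 41t for integer t.
220 ≤ 111 + 174t ≤ 4810 gives t ∈ [1, 27], which is 27 values.

27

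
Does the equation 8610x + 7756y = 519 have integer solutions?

gcd(8610, 7756) = 14.
14 does not divide 519 (remainder 1), so no integer solutions.

no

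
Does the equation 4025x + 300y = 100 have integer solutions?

gcd(4025, 300):
  4025 = 13·300 + 125
  300 = 2·125 + 50
  125 = 2·50 + 25
  50 = 2·25
so gcd(4025, 300) = 25.
25 divides 100, so integer solutions exist.

yes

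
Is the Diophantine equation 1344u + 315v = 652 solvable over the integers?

no

gcd(1344, 315) = 21  (1344 = 4·315 + 84, 315 = 3·84 + 63, 84 = 1·63 + 21, 63 = 3·21).
21 does not divide 652 (remainder 1), so no integer solutions.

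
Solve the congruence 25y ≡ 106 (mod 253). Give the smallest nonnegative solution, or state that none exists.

237

gcd(253, 25) = 1.
1 divides 106, so solutions exist.
By Bézout, 25·(81) + 253·(-8) = 1.
So 25·(81) ≡ 1 (mod 253); multiply by 106: y ≡ 8586 (mod 253).
Smallest nonnegative: y = 8586 mod 253 = 237.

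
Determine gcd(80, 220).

gcd(220, 80):
  220 = 2×80 + 60
  80 = 1×60 + 20
  60 = 3×20
so gcd(220, 80) = 20.

20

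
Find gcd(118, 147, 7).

1

gcd(147, 118) = 1  (147 = 1·118 + 29, 118 = 4·29 + 2, 29 = 14·2 + 1, 2 = 2·1).
gcd(1, 7) = 1.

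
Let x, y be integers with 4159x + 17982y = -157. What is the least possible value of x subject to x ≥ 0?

gcd(17982, 4159):
  17982 = 4×4159 + 1346
  4159 = 3×1346 + 121
  1346 = 11×121 + 15
  121 = 8×15 + 1
  15 = 15×1
so gcd(17982, 4159) = 1.
1 divides -157, so solutions exist.
Back-substitute for Bézout coefficients:
  1 = 121 - 8×15
  ... = 4159×(1189) + 17982×(-275)
Scale by -157/1 = -157: (x₀, y₀) = (-186673, 43175).
General solution: x = -186673 + 17982t, y = 43175 - 4159t for integer t.
x ≥ 0: smallest is -186673 mod 17982 = 11129 (at t = 11), with y = -2574.

11129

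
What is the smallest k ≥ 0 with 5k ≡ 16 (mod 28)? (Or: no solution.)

gcd(28, 5) = 1.
1 divides 16, so solutions exist.
By Bézout, 5·(-11) + 28·(2) = 1.
So 5·(-11) ≡ 1 (mod 28); multiply by 16: k ≡ -176 (mod 28).
Smallest nonnegative: k = -176 mod 28 = 20.

20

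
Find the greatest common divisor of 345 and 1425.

15

gcd(1425, 345):
  1425 = 4×345 + 45
  345 = 7×45 + 30
  45 = 1×30 + 15
  30 = 2×15
so gcd(1425, 345) = 15.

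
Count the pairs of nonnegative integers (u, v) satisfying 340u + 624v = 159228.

3

gcd(624, 340) = 4.
By Bézout, 340*(-11) + 624*(6) = 4.
One solution: (15, 247).
General: u = 15 + 156t, v = 247 - 85t.
u ≥ 0 ⇒ t ≥ 0; v ≥ 0 ⇒ t ≤ 2. So t ∈ [0, 2]: 3 solutions.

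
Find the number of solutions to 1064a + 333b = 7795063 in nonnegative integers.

gcd(1064, 333):
  1064 = 3·333 + 65
  333 = 5·65 + 8
  65 = 8·8 + 1
  8 = 8·1
so gcd(1064, 333) = 1.
Back-substitute for Bézout coefficients:
  1 = 65 - 8·8
  ... = 1064·(41) + 333·(-131)
Scale by 7795063: one solution is (319597583, -1021153253). Reduce a mod 333: (167, 22875).
General: a = 167 + 333t, b = 22875 - 1064t.
a ≥ 0 ⇒ t ≥ 0; b ≥ 0 ⇒ t ≤ 21. So t ∈ [0, 21]: 22 solutions.

22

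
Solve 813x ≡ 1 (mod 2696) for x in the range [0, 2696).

gcd(2696, 813) = 1.
By Bézout, 813*(-1091) + 2696*(329) = 1.
So 813*-1091 ≡ 1 (mod 2696), and -1091 mod 2696 = 1605.

1605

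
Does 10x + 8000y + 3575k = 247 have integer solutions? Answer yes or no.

no

gcd(8000, 10) = 10  (8000 = 800*10).
gcd(10, 3575) = 5.
5 does not divide 247 (remainder 2), so no integer solutions.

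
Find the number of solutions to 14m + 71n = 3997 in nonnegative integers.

gcd(71, 14):
  71 = 5×14 + 1
  14 = 14×1
so gcd(71, 14) = 1.
Back-substitute for Bézout coefficients:
  1 = 71 - 5×14
  ... = 14×(-5) + 71×(1)
Scale by 3997: one solution is (-19985, 3997). Reduce m mod 71: (37, 49).
General: m = 37 + 71t, n = 49 - 14t.
m ≥ 0 ⇒ t ≥ 0; n ≥ 0 ⇒ t ≤ 3. So t ∈ [0, 3]: 4 solutions.

4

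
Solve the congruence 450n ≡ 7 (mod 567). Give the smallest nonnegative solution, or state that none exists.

no solution

gcd(567, 450) = 9  (567 = 1·450 + 117, 450 = 3·117 + 99, 117 = 1·99 + 18, 99 = 5·18 + 9, 18 = 2·9).
9 does not divide 7, so the congruence has no solution.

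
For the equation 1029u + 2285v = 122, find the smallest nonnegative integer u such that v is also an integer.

2143

gcd(2285, 1029) = 1  (2285 = 2·1029 + 227, 1029 = 4·227 + 121, 227 = 1·121 + 106, 121 = 1·106 + 15, 106 = 7·15 + 1, 15 = 15·1).
1 divides 122, so solutions exist.
Back-substituting, 1029·(-151) + 2285·(68) = 1.
Scale by 122/1 = 122: (u₀, v₀) = (-18422, 8296).
General solution: u = -18422 + 2285t, v = 8296 - 1029t for integer t.
u ≥ 0: smallest is -18422 mod 2285 = 2143 (at t = 9), with v = -965.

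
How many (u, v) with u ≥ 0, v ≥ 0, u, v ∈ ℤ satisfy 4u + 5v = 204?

gcd(5, 4):
  5 = 1*4 + 1
  4 = 4*1
so gcd(5, 4) = 1.
Back-substitute for Bézout coefficients:
  1 = 5 - 1*4
  ... = 4*(-1) + 5*(1)
Scale by 204: one solution is (-204, 204). Reduce u mod 5: (1, 40).
General: u = 1 + 5t, v = 40 - 4t.
u ≥ 0 ⇒ t ≥ 0; v ≥ 0 ⇒ t ≤ 10. So t ∈ [0, 10]: 11 solutions.

11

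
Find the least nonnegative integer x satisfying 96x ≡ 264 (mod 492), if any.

13

gcd(492, 96) = 12.
12 divides 264, so solutions exist.
By Bézout, 96*(-5) + 492*(1) = 12.
So 96*(-5) ≡ 12 (mod 492); multiply by 22: x ≡ -110 (mod 41).
Smallest nonnegative: x = -110 mod 41 = 13.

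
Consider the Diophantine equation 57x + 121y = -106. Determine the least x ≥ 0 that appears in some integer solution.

gcd(121, 57) = 1.
1 divides -106, so solutions exist.
By Bézout, 57×(17) + 121×(-8) = 1.
Scale by -106/1 = -106: (x₀, y₀) = (-1802, 848).
General solution: x = -1802 + 121t, y = 848 - 57t for integer t.
x ≥ 0: smallest is -1802 mod 121 = 13 (at t = 15), with y = -7.

13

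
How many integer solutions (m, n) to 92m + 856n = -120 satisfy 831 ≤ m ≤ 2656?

9

gcd(856, 92) = 4.
By Bézout, 92·(-93) + 856·(10) = 4.
Particular solution: (8, -1).
General solution: m = 8 + 214t, n = -1 - 23t for integer t.
831 ≤ 8 + 214t ≤ 2656 gives t ∈ [4, 12], which is 9 values.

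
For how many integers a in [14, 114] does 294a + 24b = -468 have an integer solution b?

26

gcd(294, 24):
  294 = 12×24 + 6
  24 = 4×6
so gcd(294, 24) = 6.
Back-substitute for Bézout coefficients:
  6 = 294 - 12×24
  ... = 294×(1) + 24×(-12)
Scale by -78: particular solution (-78, 936); reduce a mod 4: (2, -44).
General solution: a = 2 + 4t, b = -44 - 49t for integer t.
14 ≤ 2 + 4t ≤ 114 gives t ∈ [3, 28], which is 26 values.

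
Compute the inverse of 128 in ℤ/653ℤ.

gcd(653, 128):
  653 = 5·128 + 13
  128 = 9·13 + 11
  13 = 1·11 + 2
  11 = 5·2 + 1
  2 = 2·1
so gcd(653, 128) = 1.
Back-substitute for Bézout coefficients:
  1 = 11 - 5·2
  ... = 128·(301) + 653·(-59)
So 128·301 ≡ 1 (mod 653), and 301 mod 653 = 301.

301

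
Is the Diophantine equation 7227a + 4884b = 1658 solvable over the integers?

no

gcd(7227, 4884) = 33  (7227 = 1*4884 + 2343, 4884 = 2*2343 + 198, 2343 = 11*198 + 165, 198 = 1*165 + 33, 165 = 5*33).
33 does not divide 1658 (remainder 8), so no integer solutions.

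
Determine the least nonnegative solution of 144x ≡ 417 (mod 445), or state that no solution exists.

383

gcd(445, 144) = 1  (445 = 3×144 + 13, 144 = 11×13 + 1, 13 = 13×1).
1 divides 417, so solutions exist.
Back-substituting, 144×(34) + 445×(-11) = 1.
So 144×(34) ≡ 1 (mod 445); multiply by 417: x ≡ 14178 (mod 445).
Smallest nonnegative: x = 14178 mod 445 = 383.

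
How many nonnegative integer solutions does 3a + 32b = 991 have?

gcd(32, 3):
  32 = 10*3 + 2
  3 = 1*2 + 1
  2 = 2*1
so gcd(32, 3) = 1.
Back-substitute for Bézout coefficients:
  1 = 3 - 1*2
  ... = 3*(11) + 32*(-1)
Scale by 991: one solution is (10901, -991). Reduce a mod 32: (21, 29).
General: a = 21 + 32t, b = 29 - 3t.
a ≥ 0 ⇒ t ≥ 0; b ≥ 0 ⇒ t ≤ 9. So t ∈ [0, 9]: 10 solutions.

10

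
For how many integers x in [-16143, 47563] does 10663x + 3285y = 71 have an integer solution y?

19

gcd(10663, 3285) = 1.
By Bézout, 10663×(-248) + 3285×(805) = 1.
Particular solution: (2102, -6823).
General solution: x = 2102 + 3285t, y = -6823 - 10663t for integer t.
-16143 ≤ 2102 + 3285t ≤ 47563 gives t ∈ [-5, 13], which is 19 values.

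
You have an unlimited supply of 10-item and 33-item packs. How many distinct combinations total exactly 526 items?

Need nonnegative integers with 10j + 33k = 526.
gcd(10, 33) = 1, and 10·(10) + 33·(-3) = 1.
So (j₀, k₀) = (5260, -1578); general j = 5260 + 33t, k = -1578 - 10t.
j ≥ 0 ⇒ t ≥ -159; k ≥ 0 ⇒ t ≤ -158. That's 2 values of t.

2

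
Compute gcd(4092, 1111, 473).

gcd(4092, 1111) = 11.
gcd(11, 473) = 11.

11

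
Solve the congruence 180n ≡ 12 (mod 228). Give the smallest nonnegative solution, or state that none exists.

gcd(228, 180):
  228 = 1*180 + 48
  180 = 3*48 + 36
  48 = 1*36 + 12
  36 = 3*12
so gcd(228, 180) = 12.
12 divides 12, so solutions exist.
Back-substitute for Bézout coefficients:
  12 = 48 - 1*36
  ... = 180*(-5) + 228*(4)
So 180*(-5) ≡ 12 (mod 228); multiply by 1: n ≡ -5 (mod 19).
Smallest nonnegative: n = -5 mod 19 = 14.

14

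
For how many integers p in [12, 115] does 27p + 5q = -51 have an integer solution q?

21

gcd(27, 5):
  27 = 5×5 + 2
  5 = 2×2 + 1
  2 = 2×1
so gcd(27, 5) = 1.
Back-substitute for Bézout coefficients:
  1 = 5 - 2×2
  ... = 27×(-2) + 5×(11)
Scale by -51: particular solution (102, -561); reduce p mod 5: (2, -21).
General solution: p = 2 + 5t, q = -21 - 27t for integer t.
12 ≤ 2 + 5t ≤ 115 gives t ∈ [2, 22], which is 21 values.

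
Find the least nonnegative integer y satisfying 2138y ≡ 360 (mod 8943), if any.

6492

gcd(8943, 2138) = 1.
1 divides 360, so solutions exist.
By Bézout, 2138*(-1075) + 8943*(257) = 1.
So 2138*(-1075) ≡ 1 (mod 8943); multiply by 360: y ≡ -387000 (mod 8943).
Smallest nonnegative: y = -387000 mod 8943 = 6492.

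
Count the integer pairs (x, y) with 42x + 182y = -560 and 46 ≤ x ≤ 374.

25

gcd(182, 42) = 14  (182 = 4×42 + 14, 42 = 3×14).
Back-substituting, 42×(-4) + 182×(1) = 14.
Scale by -40: particular solution (160, -40); reduce x mod 13: (4, -4).
General solution: x = 4 + 13t, y = -4 - 3t for integer t.
46 ≤ 4 + 13t ≤ 374 gives t ∈ [4, 28], which is 25 values.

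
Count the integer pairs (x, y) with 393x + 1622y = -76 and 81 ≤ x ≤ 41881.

26

gcd(1622, 393) = 1.
By Bézout, 393×(227) + 1622×(-55) = 1.
Particular solution: (590, -143).
General solution: x = 590 + 1622t, y = -143 - 393t for integer t.
81 ≤ 590 + 1622t ≤ 41881 gives t ∈ [0, 25], which is 26 values.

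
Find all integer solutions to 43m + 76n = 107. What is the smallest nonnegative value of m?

29

gcd(76, 43):
  76 = 1×43 + 33
  43 = 1×33 + 10
  33 = 3×10 + 3
  10 = 3×3 + 1
  3 = 3×1
so gcd(76, 43) = 1.
1 divides 107, so solutions exist.
Back-substitute for Bézout coefficients:
  1 = 10 - 3×3
  ... = 43×(23) + 76×(-13)
Scale by 107/1 = 107: (m₀, n₀) = (2461, -1391).
General solution: m = 2461 + 76t, n = -1391 - 43t for integer t.
m ≥ 0: smallest is 2461 mod 76 = 29 (at t = -32), with n = -15.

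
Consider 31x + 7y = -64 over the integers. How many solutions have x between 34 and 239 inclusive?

29

gcd(31, 7):
  31 = 4*7 + 3
  7 = 2*3 + 1
  3 = 3*1
so gcd(31, 7) = 1.
Back-substitute for Bézout coefficients:
  1 = 7 - 2*3
  ... = 31*(-2) + 7*(9)
Scale by -64: particular solution (128, -576); reduce x mod 7: (2, -18).
General solution: x = 2 + 7t, y = -18 - 31t for integer t.
34 ≤ 2 + 7t ≤ 239 gives t ∈ [5, 33], which is 29 values.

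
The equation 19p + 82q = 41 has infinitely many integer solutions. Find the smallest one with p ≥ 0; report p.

gcd(82, 19) = 1.
1 divides 41, so solutions exist.
By Bézout, 19*(13) + 82*(-3) = 1.
Scale by 41/1 = 41: (p₀, q₀) = (533, -123).
General solution: p = 533 + 82t, q = -123 - 19t for integer t.
p ≥ 0: smallest is 533 mod 82 = 41 (at t = -6), with q = -9.

41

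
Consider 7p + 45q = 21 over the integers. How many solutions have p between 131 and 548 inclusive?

10

gcd(45, 7):
  45 = 6·7 + 3
  7 = 2·3 + 1
  3 = 3·1
so gcd(45, 7) = 1.
Back-substitute for Bézout coefficients:
  1 = 7 - 2·3
  ... = 7·(13) + 45·(-2)
Scale by 21: particular solution (273, -42); reduce p mod 45: (3, 0).
General solution: p = 3 + 45t, q = 0 - 7t for integer t.
131 ≤ 3 + 45t ≤ 548 gives t ∈ [3, 12], which is 10 values.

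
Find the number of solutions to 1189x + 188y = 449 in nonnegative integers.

gcd(1189, 188) = 1.
By Bézout, 1189·(37) + 188·(-234) = 1.
One solution: (69, -434).
General: x = 69 + 188t, y = -434 - 1189t.
x ≥ 0 ⇒ t ≥ 0; y ≥ 0 ⇒ t ≤ -1. So t ∈ [0, -1]: 0 solutions.

0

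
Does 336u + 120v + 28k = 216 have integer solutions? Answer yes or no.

gcd(336, 120):
  336 = 2*120 + 96
  120 = 1*96 + 24
  96 = 4*24
so gcd(336, 120) = 24.
gcd(24, 28) = 4.
4 divides 216, so integer solutions exist.

yes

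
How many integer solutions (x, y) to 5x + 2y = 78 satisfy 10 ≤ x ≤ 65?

28

gcd(5, 2) = 1  (5 = 2×2 + 1, 2 = 2×1).
Back-substituting, 5×(1) + 2×(-2) = 1.
Scale by 78: particular solution (78, -156); reduce x mod 2: (0, 39).
General solution: x = 0 + 2t, y = 39 - 5t for integer t.
10 ≤ 0 + 2t ≤ 65 gives t ∈ [5, 32], which is 28 values.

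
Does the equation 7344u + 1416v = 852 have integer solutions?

gcd(7344, 1416) = 24.
24 does not divide 852 (remainder 12), so no integer solutions.

no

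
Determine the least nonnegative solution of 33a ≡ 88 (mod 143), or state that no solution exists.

gcd(143, 33) = 11.
11 divides 88, so solutions exist.
By Bézout, 33*(-4) + 143*(1) = 11.
So 33*(-4) ≡ 11 (mod 143); multiply by 8: a ≡ -32 (mod 13).
Smallest nonnegative: a = -32 mod 13 = 7.

7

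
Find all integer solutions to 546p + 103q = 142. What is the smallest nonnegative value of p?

81

gcd(546, 103) = 1.
1 divides 142, so solutions exist.
By Bézout, 546×(10) + 103×(-53) = 1.
Scale by 142/1 = 142: (p₀, q₀) = (1420, -7526).
General solution: p = 1420 + 103t, q = -7526 - 546t for integer t.
p ≥ 0: smallest is 1420 mod 103 = 81 (at t = -13), with q = -428.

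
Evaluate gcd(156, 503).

1

gcd(503, 156):
  503 = 3*156 + 35
  156 = 4*35 + 16
  35 = 2*16 + 3
  16 = 5*3 + 1
  3 = 3*1
so gcd(503, 156) = 1.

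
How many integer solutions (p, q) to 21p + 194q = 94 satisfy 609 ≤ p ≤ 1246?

gcd(194, 21):
  194 = 9*21 + 5
  21 = 4*5 + 1
  5 = 5*1
so gcd(194, 21) = 1.
Back-substitute for Bézout coefficients:
  1 = 21 - 4*5
  ... = 21*(37) + 194*(-4)
Scale by 94: particular solution (3478, -376); reduce p mod 194: (180, -19).
General solution: p = 180 + 194t, q = -19 - 21t for integer t.
609 ≤ 180 + 194t ≤ 1246 gives t ∈ [3, 5], which is 3 values.

3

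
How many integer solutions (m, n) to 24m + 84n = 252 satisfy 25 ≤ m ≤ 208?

gcd(84, 24) = 12.
By Bézout, 24×(-3) + 84×(1) = 12.
Particular solution: (0, 3).
General solution: m = 0 + 7t, n = 3 - 2t for integer t.
25 ≤ 0 + 7t ≤ 208 gives t ∈ [4, 29], which is 26 values.

26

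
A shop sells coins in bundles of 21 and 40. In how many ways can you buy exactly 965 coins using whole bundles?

1

Need nonnegative integers with 21j + 40k = 965.
gcd(21, 40) = 1, and 21·(-19) + 40·(10) = 1.
So (j₀, k₀) = (-18335, 9650); general j = -18335 + 40t, k = 9650 - 21t.
j ≥ 0 ⇒ t ≥ 459; k ≥ 0 ⇒ t ≤ 459. That's 1 value of t.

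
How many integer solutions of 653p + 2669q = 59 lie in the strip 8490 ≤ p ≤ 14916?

3

gcd(2669, 653) = 1  (2669 = 4*653 + 57, 653 = 11*57 + 26, 57 = 2*26 + 5, 26 = 5*5 + 1, 5 = 5*1).
Back-substituting, 653*(515) + 2669*(-126) = 1.
Scale by 59: particular solution (30385, -7434); reduce p mod 2669: (1026, -251).
General solution: p = 1026 + 2669t, q = -251 - 653t for integer t.
8490 ≤ 1026 + 2669t ≤ 14916 gives t ∈ [3, 5], which is 3 values.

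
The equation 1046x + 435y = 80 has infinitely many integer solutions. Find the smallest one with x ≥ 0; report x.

gcd(1046, 435) = 1.
1 divides 80, so solutions exist.
By Bézout, 1046·(131) + 435·(-315) = 1.
Scale by 80/1 = 80: (x₀, y₀) = (10480, -25200).
General solution: x = 10480 + 435t, y = -25200 - 1046t for integer t.
x ≥ 0: smallest is 10480 mod 435 = 40 (at t = -24), with y = -96.

40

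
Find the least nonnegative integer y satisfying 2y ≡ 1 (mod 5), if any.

gcd(5, 2) = 1.
1 divides 1, so solutions exist.
By Bézout, 2·(-2) + 5·(1) = 1.
So 2·(-2) ≡ 1 (mod 5); multiply by 1: y ≡ -2 (mod 5).
Smallest nonnegative: y = -2 mod 5 = 3.

3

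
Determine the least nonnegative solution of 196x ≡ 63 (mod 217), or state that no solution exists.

28

gcd(217, 196):
  217 = 1*196 + 21
  196 = 9*21 + 7
  21 = 3*7
so gcd(217, 196) = 7.
7 divides 63, so solutions exist.
Back-substitute for Bézout coefficients:
  7 = 196 - 9*21
  ... = 196*(10) + 217*(-9)
So 196*(10) ≡ 7 (mod 217); multiply by 9: x ≡ 90 (mod 31).
Smallest nonnegative: x = 90 mod 31 = 28.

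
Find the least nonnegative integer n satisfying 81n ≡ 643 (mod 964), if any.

603

gcd(964, 81) = 1  (964 = 11·81 + 73, 81 = 1·73 + 8, 73 = 9·8 + 1, 8 = 8·1).
1 divides 643, so solutions exist.
Back-substituting, 81·(-119) + 964·(10) = 1.
So 81·(-119) ≡ 1 (mod 964); multiply by 643: n ≡ -76517 (mod 964).
Smallest nonnegative: n = -76517 mod 964 = 603.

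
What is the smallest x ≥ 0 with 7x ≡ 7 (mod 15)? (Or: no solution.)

1

gcd(15, 7):
  15 = 2*7 + 1
  7 = 7*1
so gcd(15, 7) = 1.
1 divides 7, so solutions exist.
Back-substitute for Bézout coefficients:
  1 = 15 - 2*7
  ... = 7*(-2) + 15*(1)
So 7*(-2) ≡ 1 (mod 15); multiply by 7: x ≡ -14 (mod 15).
Smallest nonnegative: x = -14 mod 15 = 1.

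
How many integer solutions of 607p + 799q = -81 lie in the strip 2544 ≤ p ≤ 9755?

gcd(799, 607) = 1.
By Bézout, 607·(129) + 799·(-98) = 1.
Particular solution: (737, -560).
General solution: p = 737 + 799t, q = -560 - 607t for integer t.
2544 ≤ 737 + 799t ≤ 9755 gives t ∈ [3, 11], which is 9 values.

9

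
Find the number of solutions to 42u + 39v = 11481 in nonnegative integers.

21

gcd(42, 39) = 3  (42 = 1×39 + 3, 39 = 13×3).
Back-substituting, 42×(1) + 39×(-1) = 3.
Scale by 3827: one solution is (3827, -3827). Reduce u mod 13: (5, 289).
General: u = 5 + 13t, v = 289 - 14t.
u ≥ 0 ⇒ t ≥ 0; v ≥ 0 ⇒ t ≤ 20. So t ∈ [0, 20]: 21 solutions.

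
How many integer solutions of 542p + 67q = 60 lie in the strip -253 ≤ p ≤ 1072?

gcd(542, 67) = 1  (542 = 8*67 + 6, 67 = 11*6 + 1, 6 = 6*1).
Back-substituting, 542*(-11) + 67*(89) = 1.
Scale by 60: particular solution (-660, 5340); reduce p mod 67: (10, -80).
General solution: p = 10 + 67t, q = -80 - 542t for integer t.
-253 ≤ 10 + 67t ≤ 1072 gives t ∈ [-3, 15], which is 19 values.

19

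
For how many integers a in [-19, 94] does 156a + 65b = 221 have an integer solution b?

23

gcd(156, 65):
  156 = 2·65 + 26
  65 = 2·26 + 13
  26 = 2·13
so gcd(156, 65) = 13.
Back-substitute for Bézout coefficients:
  13 = 65 - 2·26
  ... = 156·(-2) + 65·(5)
Scale by 17: particular solution (-34, 85); reduce a mod 5: (1, 1).
General solution: a = 1 + 5t, b = 1 - 12t for integer t.
-19 ≤ 1 + 5t ≤ 94 gives t ∈ [-4, 18], which is 23 values.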